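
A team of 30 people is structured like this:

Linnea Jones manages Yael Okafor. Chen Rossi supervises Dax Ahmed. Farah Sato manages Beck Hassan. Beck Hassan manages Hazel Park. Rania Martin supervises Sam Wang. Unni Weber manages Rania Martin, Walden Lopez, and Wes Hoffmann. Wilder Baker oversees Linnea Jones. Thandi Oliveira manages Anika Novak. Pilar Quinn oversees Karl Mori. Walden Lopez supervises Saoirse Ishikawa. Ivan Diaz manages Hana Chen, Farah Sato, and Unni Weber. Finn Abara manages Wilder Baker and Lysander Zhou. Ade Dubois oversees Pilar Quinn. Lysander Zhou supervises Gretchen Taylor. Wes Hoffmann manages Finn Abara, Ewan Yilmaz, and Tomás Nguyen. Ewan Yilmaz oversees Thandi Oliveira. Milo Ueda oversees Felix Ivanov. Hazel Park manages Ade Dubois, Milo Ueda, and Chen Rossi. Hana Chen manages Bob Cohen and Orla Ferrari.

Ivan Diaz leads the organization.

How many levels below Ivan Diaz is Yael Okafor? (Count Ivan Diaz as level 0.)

Chain from Yael Okafor up to Ivan Diaz: Yael Okafor → Linnea Jones → Wilder Baker → Finn Abara → Wes Hoffmann → Unni Weber → Ivan Diaz. That is 6 steps up, so Yael Okafor is 6 levels below Ivan Diaz.

6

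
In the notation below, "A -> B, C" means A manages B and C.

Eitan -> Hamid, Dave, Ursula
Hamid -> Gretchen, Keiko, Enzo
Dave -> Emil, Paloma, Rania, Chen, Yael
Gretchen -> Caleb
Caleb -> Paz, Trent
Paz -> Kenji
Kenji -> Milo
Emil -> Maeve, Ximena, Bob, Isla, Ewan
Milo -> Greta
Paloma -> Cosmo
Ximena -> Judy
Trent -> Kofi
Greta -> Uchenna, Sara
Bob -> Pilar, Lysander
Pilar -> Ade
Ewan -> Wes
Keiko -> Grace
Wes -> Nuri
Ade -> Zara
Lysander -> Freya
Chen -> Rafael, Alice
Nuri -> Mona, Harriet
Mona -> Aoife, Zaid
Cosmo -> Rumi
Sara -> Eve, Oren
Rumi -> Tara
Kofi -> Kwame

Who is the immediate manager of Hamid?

Eitan

Hamid reports directly to Eitan.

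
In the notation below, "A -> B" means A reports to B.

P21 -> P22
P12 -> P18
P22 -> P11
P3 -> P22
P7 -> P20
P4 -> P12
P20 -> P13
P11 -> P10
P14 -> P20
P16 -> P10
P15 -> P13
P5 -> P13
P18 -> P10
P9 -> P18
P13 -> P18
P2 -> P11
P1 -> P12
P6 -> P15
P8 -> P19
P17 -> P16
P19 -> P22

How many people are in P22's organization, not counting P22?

4

P22 directly manages P21, P19, P3. P21 has no reports. Under P19: P8 (1). P3 has no reports. So P22's organization is 3 direct reports plus everyone under them: 1 + 2 + 1 = 4.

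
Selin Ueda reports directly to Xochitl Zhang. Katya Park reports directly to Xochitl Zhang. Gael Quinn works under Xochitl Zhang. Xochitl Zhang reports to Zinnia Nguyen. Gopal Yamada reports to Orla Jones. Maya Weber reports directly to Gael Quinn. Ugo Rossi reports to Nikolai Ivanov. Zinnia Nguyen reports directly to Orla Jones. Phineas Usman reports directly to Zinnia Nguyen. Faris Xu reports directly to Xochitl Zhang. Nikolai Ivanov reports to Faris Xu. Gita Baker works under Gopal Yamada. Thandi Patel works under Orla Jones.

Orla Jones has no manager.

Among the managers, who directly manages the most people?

Direct-report counts: Orla Jones has 3; Gopal Yamada has 1; Zinnia Nguyen has 2; Xochitl Zhang has 4; Gael Quinn has 1; Faris Xu has 1; Nikolai Ivanov has 1. The largest is 4, held by Xochitl Zhang.

Xochitl Zhang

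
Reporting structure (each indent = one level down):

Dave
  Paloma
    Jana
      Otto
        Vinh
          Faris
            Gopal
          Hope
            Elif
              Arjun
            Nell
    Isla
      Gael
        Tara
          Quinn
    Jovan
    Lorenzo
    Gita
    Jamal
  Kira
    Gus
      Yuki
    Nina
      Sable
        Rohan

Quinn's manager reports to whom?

Gael

Quinn reports to Tara, and Tara reports to Gael. So Quinn's skip-level manager is Gael.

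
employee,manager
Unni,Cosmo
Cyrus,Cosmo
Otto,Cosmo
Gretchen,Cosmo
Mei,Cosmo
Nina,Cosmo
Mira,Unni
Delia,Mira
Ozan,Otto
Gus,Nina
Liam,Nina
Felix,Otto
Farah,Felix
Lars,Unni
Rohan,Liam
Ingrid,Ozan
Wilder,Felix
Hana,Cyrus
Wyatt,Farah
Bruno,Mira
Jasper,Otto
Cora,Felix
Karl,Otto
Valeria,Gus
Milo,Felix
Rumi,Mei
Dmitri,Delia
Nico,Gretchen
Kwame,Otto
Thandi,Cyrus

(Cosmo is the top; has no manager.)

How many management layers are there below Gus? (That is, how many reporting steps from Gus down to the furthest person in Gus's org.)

The longest chain under Gus runs Gus → Valeria, which is 1 level below Gus.

1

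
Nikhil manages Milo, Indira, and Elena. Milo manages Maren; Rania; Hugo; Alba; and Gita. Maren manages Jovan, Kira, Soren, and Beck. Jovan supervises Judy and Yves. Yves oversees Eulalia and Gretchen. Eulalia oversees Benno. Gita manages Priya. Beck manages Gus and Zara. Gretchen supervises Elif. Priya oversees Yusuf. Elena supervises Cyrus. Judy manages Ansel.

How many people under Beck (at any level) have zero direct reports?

The people in Beck's organization with no one reporting to them are Zara, Gus. That is 2.

2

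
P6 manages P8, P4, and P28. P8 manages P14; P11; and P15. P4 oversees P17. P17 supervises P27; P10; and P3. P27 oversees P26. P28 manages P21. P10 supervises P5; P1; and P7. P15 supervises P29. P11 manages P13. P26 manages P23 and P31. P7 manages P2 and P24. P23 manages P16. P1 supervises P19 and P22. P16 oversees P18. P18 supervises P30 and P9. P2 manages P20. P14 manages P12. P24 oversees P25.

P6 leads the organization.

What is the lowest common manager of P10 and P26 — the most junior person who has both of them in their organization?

P10's chain of managers is P17, P4, P6. P26's chain of managers is P27, P17, P4, P6. The first manager that appears in both chains is P17.

P17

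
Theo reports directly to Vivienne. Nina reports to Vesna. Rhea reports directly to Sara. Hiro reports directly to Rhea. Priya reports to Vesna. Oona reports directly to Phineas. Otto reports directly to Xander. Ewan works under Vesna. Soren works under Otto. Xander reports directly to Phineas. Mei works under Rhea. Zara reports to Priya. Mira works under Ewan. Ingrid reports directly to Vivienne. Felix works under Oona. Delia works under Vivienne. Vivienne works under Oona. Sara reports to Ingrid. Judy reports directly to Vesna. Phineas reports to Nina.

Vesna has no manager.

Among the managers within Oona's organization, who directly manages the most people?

Vivienne

Direct-report counts within Oona's organization: Oona has 2; Vivienne has 3; Ingrid has 1; Sara has 1; Rhea has 2. The largest is 3, held by Vivienne.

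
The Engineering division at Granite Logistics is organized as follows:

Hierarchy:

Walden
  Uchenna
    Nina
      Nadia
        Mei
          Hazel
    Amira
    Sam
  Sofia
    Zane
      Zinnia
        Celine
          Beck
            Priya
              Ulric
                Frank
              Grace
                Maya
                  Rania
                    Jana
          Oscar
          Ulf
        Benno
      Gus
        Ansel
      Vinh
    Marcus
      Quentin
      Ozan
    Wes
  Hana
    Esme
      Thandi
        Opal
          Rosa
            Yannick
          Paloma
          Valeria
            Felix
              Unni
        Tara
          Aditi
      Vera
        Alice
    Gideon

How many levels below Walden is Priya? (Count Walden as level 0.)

Chain from Priya up to Walden: Priya → Beck → Celine → Zinnia → Zane → Sofia → Walden. That is 6 steps up, so Priya is 6 levels below Walden.

6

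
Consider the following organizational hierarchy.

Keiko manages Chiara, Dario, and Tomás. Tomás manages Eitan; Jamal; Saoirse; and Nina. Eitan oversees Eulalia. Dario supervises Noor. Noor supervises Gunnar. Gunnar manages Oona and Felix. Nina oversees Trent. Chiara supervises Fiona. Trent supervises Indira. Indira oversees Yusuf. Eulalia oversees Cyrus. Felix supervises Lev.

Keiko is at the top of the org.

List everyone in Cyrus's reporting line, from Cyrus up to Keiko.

Cyrus reports to Eulalia. Eulalia reports to Eitan. Eitan reports to Tomás. Tomás reports to Keiko. Keiko is at the top.

Cyrus -> Eulalia -> Eitan -> Tomás -> Keiko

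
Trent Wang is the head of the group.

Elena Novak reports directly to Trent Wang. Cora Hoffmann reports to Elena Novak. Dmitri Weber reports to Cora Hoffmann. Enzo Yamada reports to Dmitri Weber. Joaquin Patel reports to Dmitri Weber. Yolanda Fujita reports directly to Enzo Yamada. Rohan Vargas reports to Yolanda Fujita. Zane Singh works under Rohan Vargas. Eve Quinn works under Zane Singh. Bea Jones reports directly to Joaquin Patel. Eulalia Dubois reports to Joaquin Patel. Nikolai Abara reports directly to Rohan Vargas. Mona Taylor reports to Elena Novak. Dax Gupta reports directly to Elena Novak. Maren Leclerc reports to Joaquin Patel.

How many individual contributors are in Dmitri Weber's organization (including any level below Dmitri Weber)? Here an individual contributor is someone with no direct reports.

5

The people in Dmitri Weber's organization with no one reporting to them are Maren Leclerc, Eulalia Dubois, Bea Jones, Nikolai Abara, Eve Quinn. That is 5.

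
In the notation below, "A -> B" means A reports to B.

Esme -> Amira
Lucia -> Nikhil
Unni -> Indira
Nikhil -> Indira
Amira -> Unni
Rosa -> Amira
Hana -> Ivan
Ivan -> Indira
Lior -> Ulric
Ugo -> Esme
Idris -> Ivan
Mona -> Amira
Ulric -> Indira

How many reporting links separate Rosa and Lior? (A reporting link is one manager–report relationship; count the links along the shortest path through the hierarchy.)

Rosa is 3 levels below Indira, and Lior is 2 levels below Indira (their lowest common manager). The shortest path runs up from Rosa to Indira and back down to Lior: 3 + 2 = 5 links.

5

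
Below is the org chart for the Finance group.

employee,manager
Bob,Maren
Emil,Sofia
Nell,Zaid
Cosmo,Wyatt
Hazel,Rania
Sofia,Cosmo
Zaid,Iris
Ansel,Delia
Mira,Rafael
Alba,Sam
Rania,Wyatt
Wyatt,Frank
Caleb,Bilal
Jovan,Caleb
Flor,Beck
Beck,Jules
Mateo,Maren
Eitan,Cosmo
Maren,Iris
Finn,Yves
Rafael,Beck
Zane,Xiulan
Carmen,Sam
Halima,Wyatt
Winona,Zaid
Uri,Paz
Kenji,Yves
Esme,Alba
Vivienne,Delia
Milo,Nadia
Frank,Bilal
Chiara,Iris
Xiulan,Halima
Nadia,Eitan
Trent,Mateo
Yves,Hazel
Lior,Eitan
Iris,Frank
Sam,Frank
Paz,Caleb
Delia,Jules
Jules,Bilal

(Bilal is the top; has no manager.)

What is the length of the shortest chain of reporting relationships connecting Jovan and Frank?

Jovan is 2 levels below Bilal, and Frank is 1 level below Bilal (their lowest common manager). The shortest path runs up from Jovan to Bilal and back down to Frank: 2 + 1 = 3 links.

3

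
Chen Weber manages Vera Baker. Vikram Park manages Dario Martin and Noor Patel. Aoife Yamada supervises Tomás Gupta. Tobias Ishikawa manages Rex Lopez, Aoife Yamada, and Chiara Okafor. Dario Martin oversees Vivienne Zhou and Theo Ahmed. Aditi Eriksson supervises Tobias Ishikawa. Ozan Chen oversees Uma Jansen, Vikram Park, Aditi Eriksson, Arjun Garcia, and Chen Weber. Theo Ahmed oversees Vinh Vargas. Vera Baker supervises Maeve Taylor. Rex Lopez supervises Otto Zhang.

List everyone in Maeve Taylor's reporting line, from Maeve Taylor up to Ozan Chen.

Maeve Taylor -> Vera Baker -> Chen Weber -> Ozan Chen

Maeve Taylor reports to Vera Baker. Vera Baker reports to Chen Weber. Chen Weber reports to Ozan Chen. Ozan Chen is at the top.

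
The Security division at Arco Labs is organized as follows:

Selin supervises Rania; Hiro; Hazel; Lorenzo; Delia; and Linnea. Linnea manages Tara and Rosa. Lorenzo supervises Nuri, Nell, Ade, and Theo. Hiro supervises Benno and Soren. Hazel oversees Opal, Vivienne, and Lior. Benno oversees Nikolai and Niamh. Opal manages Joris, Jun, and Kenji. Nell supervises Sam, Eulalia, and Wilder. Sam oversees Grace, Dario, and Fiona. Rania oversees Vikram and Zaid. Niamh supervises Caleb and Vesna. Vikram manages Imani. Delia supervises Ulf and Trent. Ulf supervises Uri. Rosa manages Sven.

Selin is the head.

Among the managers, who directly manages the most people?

Direct-report counts: Selin has 6; Delia has 2; Ulf has 1; Rania has 2; Vikram has 1; Hazel has 3; Opal has 3; Hiro has 2; Benno has 2; Niamh has 2; Lorenzo has 4; Nell has 3; Sam has 3; Linnea has 2; Rosa has 1. The largest is 6, held by Selin.

Selin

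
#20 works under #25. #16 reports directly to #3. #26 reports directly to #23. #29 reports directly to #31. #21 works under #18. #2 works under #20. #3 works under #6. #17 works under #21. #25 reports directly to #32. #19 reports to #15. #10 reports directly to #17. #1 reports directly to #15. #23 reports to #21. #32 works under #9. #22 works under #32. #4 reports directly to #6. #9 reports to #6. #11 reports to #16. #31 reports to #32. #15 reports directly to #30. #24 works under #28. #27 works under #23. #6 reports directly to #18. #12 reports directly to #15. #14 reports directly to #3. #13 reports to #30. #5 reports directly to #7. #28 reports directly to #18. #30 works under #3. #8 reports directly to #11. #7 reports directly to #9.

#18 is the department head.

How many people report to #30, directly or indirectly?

5

#30 directly manages #15, #13. Under #15: #19, #12, #1 (3). #13 has no reports. So #30's organization is 2 direct reports plus everyone under them: 4 + 1 = 5.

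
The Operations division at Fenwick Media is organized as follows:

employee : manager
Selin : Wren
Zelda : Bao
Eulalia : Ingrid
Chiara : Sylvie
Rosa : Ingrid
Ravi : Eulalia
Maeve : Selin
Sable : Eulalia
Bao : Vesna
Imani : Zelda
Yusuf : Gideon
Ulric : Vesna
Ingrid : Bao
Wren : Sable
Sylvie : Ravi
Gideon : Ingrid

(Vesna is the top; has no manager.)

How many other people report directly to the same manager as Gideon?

2

Gideon reports to Ingrid. Ingrid's other direct reports are Eulalia, Rosa — 2 peers.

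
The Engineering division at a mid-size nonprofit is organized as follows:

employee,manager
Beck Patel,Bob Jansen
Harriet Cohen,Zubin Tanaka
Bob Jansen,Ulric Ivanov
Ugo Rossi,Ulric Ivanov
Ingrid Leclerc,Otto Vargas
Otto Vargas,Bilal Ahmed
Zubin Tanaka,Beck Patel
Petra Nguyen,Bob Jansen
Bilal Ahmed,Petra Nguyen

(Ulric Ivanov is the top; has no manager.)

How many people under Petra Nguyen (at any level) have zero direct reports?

1

The only person in Petra Nguyen's organization with no one reporting to them is Ingrid Leclerc. That is 1.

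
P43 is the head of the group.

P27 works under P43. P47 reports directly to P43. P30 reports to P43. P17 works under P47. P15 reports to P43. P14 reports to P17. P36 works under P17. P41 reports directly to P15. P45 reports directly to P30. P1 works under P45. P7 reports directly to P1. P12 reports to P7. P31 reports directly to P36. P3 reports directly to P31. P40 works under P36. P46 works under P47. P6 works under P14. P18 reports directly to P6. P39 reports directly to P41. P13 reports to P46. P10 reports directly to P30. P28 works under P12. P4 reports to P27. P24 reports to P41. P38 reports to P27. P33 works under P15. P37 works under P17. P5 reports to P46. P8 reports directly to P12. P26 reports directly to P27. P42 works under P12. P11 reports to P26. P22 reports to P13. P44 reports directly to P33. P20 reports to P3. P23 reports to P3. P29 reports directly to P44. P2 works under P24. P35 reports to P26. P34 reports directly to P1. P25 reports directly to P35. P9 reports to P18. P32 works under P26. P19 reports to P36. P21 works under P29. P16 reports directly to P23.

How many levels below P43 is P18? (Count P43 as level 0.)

Chain from P18 up to P43: P18 → P6 → P14 → P17 → P47 → P43. That is 5 steps up, so P18 is 5 levels below P43.

5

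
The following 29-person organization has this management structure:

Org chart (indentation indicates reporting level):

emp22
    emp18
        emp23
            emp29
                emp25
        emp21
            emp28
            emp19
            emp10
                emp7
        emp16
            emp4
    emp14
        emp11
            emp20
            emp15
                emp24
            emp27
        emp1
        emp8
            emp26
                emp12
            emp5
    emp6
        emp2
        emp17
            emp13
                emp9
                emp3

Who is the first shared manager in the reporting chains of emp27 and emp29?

emp27's chain of managers is emp11, emp14, emp22. emp29's chain of managers is emp23, emp18, emp22. The first manager that appears in both chains is emp22.

emp22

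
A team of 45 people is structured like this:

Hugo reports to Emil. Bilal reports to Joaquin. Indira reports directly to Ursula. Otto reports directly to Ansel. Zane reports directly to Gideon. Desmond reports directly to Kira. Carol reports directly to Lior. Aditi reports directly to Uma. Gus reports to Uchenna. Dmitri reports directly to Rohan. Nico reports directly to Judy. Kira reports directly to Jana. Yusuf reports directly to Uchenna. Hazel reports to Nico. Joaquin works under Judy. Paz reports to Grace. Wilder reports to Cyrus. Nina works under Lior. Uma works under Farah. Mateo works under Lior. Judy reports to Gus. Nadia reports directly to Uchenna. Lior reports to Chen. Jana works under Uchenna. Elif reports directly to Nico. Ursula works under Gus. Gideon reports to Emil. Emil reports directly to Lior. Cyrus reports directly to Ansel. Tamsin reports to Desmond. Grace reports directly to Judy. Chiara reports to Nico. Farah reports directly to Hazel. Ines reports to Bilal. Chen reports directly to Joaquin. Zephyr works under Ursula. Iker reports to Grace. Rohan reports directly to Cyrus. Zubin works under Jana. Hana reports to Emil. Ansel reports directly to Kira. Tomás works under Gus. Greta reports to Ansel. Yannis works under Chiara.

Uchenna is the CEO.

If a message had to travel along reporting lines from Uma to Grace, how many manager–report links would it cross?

Uma is 4 levels below Judy, and Grace is 1 level below Judy (their lowest common manager). The shortest path runs up from Uma to Judy and back down to Grace: 4 + 1 = 5 links.

5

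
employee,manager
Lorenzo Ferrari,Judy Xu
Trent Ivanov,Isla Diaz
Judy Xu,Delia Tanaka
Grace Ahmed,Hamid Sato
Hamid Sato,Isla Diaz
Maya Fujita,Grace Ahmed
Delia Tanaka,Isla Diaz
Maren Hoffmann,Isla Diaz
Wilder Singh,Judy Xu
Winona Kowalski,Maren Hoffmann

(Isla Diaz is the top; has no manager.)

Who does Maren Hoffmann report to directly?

Isla Diaz

Maren Hoffmann reports directly to Isla Diaz.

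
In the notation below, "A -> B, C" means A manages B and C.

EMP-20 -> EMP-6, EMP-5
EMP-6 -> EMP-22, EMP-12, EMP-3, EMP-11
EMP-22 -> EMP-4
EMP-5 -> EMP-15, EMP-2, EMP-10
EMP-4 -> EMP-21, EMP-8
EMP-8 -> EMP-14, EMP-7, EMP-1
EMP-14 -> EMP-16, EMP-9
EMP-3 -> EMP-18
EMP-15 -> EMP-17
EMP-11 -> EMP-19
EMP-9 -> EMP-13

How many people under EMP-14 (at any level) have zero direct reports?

2

The people in EMP-14's organization with no one reporting to them are EMP-13, EMP-16. That is 2.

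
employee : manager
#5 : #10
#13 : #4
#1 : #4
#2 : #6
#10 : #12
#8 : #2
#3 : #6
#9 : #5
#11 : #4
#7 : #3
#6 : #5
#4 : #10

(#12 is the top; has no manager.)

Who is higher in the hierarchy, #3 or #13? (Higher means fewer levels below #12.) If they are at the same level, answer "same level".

#13

#3 is 4 levels below #12; #13 is 3. #13 is higher.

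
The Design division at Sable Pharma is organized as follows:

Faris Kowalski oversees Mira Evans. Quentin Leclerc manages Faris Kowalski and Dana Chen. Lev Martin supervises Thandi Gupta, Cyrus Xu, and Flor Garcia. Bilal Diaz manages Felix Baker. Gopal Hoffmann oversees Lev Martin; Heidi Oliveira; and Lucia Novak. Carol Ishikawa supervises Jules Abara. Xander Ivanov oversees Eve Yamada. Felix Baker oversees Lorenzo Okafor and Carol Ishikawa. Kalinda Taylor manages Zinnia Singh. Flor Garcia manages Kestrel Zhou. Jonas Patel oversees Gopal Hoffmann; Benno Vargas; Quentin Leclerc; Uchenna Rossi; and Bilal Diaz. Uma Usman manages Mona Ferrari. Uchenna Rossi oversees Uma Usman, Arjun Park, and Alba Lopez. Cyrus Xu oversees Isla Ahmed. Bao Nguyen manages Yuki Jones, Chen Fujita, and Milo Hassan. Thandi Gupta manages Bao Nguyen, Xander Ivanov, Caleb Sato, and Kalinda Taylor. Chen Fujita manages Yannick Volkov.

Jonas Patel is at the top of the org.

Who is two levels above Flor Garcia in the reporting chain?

Flor Garcia reports to Lev Martin, and Lev Martin reports to Gopal Hoffmann. So Flor Garcia's skip-level manager is Gopal Hoffmann.

Gopal Hoffmann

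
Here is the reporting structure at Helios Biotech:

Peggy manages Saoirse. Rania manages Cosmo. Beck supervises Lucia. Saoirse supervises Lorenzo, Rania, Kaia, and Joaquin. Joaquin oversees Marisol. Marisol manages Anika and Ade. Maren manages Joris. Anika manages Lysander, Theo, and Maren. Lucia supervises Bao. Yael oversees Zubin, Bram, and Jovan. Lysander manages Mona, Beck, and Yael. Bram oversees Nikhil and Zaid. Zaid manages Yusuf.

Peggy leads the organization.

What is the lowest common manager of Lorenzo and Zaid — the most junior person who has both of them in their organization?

Saoirse

Lorenzo's chain of managers is Saoirse, Peggy. Zaid's chain of managers is Bram, Yael, Lysander, Anika, Marisol, Joaquin, Saoirse, Peggy. The first manager that appears in both chains is Saoirse.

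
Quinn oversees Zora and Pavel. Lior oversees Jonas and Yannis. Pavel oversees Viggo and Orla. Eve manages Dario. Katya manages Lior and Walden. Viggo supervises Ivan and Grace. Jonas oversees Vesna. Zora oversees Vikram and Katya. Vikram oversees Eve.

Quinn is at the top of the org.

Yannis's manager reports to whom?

Yannis reports to Lior, and Lior reports to Katya. So Yannis's skip-level manager is Katya.

Katya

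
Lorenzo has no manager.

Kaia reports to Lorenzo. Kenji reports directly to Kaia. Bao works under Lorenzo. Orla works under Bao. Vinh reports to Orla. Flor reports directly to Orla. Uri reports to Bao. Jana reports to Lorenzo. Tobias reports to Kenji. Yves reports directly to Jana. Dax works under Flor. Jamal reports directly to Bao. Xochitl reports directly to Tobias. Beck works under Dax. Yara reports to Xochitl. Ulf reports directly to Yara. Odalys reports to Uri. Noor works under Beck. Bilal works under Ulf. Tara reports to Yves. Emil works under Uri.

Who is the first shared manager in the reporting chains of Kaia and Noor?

Lorenzo

Kaia's chain of managers is Lorenzo. Noor's chain of managers is Beck, Dax, Flor, Orla, Bao, Lorenzo. The first manager that appears in both chains is Lorenzo.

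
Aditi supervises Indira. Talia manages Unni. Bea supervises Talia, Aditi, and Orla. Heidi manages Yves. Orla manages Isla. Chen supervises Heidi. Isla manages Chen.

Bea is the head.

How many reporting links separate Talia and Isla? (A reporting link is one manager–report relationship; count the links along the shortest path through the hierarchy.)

Talia is 1 level below Bea, and Isla is 2 levels below Bea (their lowest common manager). The shortest path runs up from Talia to Bea and back down to Isla: 1 + 2 = 3 links.

3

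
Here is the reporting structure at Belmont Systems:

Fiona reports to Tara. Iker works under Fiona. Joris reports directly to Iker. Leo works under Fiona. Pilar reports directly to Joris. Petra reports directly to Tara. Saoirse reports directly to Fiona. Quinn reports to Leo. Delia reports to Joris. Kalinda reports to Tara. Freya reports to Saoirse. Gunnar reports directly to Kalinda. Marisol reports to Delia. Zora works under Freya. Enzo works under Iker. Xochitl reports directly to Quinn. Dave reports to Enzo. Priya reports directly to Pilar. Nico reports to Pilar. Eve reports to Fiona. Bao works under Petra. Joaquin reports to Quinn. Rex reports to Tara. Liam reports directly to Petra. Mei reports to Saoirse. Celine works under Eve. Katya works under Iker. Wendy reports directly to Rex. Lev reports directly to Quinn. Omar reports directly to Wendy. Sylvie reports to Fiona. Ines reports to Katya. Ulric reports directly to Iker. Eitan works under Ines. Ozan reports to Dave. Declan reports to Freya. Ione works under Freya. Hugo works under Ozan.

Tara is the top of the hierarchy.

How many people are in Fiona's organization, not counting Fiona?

29

Fiona directly manages Iker, Leo, Saoirse, Eve, Sylvie. Under Iker: Ulric, Katya, Ines, Eitan, Enzo, Dave, Ozan, Hugo, Joris, Delia, Marisol, Pilar, Nico, Priya (14). Under Leo: Quinn, Lev, Joaquin, Xochitl (4). Under Saoirse: Mei, Freya, Ione, Declan, Zora (5). Under Eve: Celine (1). Sylvie has no reports. So Fiona's organization is 5 direct reports plus everyone under them: 15 + 5 + 6 + 2 + 1 = 29.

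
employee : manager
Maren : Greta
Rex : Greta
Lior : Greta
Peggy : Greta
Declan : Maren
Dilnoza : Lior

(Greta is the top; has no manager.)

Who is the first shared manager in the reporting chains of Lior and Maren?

Lior's chain of managers is Greta. Maren's chain of managers is Greta. The first manager that appears in both chains is Greta.

Greta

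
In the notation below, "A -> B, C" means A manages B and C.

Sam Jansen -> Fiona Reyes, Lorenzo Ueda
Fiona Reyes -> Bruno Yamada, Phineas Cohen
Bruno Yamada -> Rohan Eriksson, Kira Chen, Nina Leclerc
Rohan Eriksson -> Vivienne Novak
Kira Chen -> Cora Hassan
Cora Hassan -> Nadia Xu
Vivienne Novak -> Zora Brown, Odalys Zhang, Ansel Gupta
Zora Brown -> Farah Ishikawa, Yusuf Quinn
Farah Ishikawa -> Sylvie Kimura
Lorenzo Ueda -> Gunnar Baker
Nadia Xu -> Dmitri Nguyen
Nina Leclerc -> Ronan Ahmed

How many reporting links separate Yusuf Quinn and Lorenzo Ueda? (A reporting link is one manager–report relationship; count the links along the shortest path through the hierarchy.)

7

Yusuf Quinn is 6 levels below Sam Jansen, and Lorenzo Ueda is 1 level below Sam Jansen (their lowest common manager). The shortest path runs up from Yusuf Quinn to Sam Jansen and back down to Lorenzo Ueda: 6 + 1 = 7 links.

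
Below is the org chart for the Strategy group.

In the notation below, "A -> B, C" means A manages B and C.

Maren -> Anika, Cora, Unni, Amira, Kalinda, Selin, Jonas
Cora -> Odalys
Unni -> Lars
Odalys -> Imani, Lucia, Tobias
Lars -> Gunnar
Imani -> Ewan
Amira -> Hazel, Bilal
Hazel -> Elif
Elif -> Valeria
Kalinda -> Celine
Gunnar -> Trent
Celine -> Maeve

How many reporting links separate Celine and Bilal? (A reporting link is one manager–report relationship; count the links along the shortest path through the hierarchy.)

4

Celine is 2 levels below Maren, and Bilal is 2 levels below Maren (their lowest common manager). The shortest path runs up from Celine to Maren and back down to Bilal: 2 + 2 = 4 links.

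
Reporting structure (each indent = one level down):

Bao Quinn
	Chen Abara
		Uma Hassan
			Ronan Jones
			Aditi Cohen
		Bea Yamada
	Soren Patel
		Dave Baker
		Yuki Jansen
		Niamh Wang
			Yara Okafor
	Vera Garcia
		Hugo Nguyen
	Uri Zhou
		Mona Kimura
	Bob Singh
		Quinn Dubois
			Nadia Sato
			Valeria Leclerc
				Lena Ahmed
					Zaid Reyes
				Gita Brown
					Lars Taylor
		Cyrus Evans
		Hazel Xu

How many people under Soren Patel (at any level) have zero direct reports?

The people in Soren Patel's organization with no one reporting to them are Yara Okafor, Yuki Jansen, Dave Baker. That is 3.

3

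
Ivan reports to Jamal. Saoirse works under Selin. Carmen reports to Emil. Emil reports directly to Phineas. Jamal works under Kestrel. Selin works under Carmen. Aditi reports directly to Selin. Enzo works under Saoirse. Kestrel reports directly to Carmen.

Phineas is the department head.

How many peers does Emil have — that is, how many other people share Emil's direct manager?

Emil reports to Phineas, and Phineas has no other direct reports. Emil has 0 peers.

0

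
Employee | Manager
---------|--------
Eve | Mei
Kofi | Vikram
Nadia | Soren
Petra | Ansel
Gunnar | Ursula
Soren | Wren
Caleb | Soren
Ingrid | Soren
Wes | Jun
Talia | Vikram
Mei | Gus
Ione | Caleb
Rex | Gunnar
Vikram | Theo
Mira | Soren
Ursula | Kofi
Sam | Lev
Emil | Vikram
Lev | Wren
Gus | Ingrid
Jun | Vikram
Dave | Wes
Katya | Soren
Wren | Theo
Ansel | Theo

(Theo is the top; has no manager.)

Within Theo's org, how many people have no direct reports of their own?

The people in Theo's organization with no one reporting to them are Petra, Sam, Mira, Katya, Nadia, Ione, Eve, Rex, Emil, Dave, Talia. That is 11.

11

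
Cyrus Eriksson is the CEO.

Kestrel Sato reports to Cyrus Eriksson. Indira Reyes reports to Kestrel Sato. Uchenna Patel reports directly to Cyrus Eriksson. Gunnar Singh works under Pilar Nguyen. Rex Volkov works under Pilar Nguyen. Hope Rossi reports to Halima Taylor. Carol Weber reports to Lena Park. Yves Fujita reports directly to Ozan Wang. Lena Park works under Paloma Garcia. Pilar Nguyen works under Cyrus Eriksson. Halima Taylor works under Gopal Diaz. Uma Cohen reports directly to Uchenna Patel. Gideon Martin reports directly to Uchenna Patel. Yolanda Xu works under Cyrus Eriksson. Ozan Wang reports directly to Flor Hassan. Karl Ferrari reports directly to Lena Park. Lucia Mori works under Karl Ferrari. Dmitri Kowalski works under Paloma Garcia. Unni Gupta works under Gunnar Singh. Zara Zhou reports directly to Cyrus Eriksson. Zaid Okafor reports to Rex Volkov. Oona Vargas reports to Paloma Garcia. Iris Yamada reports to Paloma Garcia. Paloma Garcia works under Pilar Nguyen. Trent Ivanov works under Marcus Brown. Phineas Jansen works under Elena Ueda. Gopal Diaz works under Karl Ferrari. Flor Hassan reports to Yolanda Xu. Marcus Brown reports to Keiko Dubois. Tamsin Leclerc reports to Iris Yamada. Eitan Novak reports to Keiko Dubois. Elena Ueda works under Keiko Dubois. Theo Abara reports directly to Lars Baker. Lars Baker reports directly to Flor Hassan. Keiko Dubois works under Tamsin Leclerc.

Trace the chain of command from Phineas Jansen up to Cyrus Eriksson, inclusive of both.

Phineas Jansen reports to Elena Ueda. Elena Ueda reports to Keiko Dubois. Keiko Dubois reports to Tamsin Leclerc. Tamsin Leclerc reports to Iris Yamada. Iris Yamada reports to Paloma Garcia. Paloma Garcia reports to Pilar Nguyen. Pilar Nguyen reports to Cyrus Eriksson. Cyrus Eriksson is at the top.

Phineas Jansen -> Elena Ueda -> Keiko Dubois -> Tamsin Leclerc -> Iris Yamada -> Paloma Garcia -> Pilar Nguyen -> Cyrus Eriksson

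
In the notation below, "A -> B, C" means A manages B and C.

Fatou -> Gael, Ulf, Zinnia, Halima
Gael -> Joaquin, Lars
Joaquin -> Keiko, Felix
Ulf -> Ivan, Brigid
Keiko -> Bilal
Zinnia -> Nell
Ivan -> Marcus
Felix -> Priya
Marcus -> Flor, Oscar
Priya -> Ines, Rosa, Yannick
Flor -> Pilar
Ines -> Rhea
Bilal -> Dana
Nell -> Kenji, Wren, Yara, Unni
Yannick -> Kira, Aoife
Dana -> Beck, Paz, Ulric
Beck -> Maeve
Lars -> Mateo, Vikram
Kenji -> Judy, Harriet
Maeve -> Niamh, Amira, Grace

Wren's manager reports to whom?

Zinnia

Wren reports to Nell, and Nell reports to Zinnia. So Wren's skip-level manager is Zinnia.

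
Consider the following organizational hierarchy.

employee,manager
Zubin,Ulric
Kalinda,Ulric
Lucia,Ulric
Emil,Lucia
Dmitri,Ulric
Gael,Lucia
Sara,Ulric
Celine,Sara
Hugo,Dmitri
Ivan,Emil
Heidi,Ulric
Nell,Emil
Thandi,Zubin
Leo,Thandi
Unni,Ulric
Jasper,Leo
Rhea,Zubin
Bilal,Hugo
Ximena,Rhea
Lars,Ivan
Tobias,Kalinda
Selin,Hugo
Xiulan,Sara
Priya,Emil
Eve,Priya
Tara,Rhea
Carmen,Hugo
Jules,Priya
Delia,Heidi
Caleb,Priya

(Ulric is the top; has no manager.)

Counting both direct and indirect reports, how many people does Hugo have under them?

3

Hugo directly manages Bilal, Selin, Carmen. Bilal has no reports. Selin has no reports. Carmen has no reports. So Hugo's organization is 3 direct reports plus everyone under them: 1 + 1 + 1 = 3.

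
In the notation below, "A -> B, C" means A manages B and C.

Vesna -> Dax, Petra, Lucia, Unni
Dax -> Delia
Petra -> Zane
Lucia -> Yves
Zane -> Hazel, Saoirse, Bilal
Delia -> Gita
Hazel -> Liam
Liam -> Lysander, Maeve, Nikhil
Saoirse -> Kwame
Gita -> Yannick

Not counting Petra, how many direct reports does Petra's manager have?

3

Petra reports to Vesna. Vesna's other direct reports are Dax, Lucia, Unni — 3 peers.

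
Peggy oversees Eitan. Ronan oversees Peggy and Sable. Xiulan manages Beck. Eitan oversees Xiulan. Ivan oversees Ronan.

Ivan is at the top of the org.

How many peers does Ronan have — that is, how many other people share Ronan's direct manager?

0

Ronan reports to Ivan, and Ivan has no other direct reports. Ronan has 0 peers.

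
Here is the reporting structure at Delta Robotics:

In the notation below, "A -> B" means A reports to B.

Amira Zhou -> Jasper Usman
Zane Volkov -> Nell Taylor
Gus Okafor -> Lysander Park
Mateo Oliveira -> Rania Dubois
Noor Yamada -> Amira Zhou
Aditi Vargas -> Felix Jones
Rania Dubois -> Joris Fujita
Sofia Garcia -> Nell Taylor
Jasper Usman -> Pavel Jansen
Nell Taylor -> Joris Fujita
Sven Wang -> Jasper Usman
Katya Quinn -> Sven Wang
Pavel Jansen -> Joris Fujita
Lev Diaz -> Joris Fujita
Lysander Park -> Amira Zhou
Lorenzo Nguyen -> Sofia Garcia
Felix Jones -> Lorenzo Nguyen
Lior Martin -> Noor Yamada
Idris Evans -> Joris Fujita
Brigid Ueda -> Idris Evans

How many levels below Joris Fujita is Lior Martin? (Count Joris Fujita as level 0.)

Chain from Lior Martin up to Joris Fujita: Lior Martin → Noor Yamada → Amira Zhou → Jasper Usman → Pavel Jansen → Joris Fujita. That is 5 steps up, so Lior Martin is 5 levels below Joris Fujita.

5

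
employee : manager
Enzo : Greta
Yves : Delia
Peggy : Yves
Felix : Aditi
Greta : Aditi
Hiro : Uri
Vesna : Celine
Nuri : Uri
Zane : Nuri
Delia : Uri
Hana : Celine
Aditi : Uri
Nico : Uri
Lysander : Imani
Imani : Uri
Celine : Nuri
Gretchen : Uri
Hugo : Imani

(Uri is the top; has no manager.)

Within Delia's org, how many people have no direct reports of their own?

1

The only person in Delia's organization with no one reporting to them is Peggy. That is 1.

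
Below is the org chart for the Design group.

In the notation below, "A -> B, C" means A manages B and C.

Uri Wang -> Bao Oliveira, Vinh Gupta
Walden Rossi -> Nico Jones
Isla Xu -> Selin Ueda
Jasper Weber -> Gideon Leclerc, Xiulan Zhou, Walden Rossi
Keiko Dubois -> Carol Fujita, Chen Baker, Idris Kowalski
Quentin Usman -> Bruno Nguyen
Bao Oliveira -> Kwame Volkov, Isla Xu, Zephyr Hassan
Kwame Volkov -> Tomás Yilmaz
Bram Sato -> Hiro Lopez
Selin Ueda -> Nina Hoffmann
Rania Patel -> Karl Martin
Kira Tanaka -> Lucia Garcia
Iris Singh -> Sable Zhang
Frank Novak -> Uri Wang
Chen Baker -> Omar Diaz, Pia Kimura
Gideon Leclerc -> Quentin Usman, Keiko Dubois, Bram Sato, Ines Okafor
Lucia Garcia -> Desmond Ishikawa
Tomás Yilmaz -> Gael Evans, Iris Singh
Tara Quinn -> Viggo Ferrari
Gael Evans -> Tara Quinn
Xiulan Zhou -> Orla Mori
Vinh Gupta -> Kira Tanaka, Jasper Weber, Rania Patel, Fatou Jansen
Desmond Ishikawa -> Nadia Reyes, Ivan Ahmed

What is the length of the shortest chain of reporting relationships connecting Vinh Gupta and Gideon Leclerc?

2

Gideon Leclerc is in Vinh Gupta's organization: the chain from Gideon Leclerc up to Vinh Gupta is Gideon Leclerc → Jasper Weber → Vinh Gupta, which is 2 links.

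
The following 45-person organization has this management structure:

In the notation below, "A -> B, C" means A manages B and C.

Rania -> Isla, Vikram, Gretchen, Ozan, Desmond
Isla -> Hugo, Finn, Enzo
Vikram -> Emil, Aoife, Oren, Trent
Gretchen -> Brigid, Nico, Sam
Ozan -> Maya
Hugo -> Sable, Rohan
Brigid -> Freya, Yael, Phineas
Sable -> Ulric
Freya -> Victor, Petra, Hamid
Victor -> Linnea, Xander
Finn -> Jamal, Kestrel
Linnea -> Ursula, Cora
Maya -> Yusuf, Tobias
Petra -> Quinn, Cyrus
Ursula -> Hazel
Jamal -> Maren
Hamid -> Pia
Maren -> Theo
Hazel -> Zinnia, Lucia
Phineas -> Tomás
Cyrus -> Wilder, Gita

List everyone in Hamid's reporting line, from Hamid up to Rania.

Hamid reports to Freya. Freya reports to Brigid. Brigid reports to Gretchen. Gretchen reports to Rania. Rania is at the top.

Hamid -> Freya -> Brigid -> Gretchen -> Rania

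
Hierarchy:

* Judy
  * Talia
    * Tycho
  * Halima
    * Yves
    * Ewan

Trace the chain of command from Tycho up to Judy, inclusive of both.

Tycho reports to Talia. Talia reports to Judy. Judy is at the top.

Tycho -> Talia -> Judy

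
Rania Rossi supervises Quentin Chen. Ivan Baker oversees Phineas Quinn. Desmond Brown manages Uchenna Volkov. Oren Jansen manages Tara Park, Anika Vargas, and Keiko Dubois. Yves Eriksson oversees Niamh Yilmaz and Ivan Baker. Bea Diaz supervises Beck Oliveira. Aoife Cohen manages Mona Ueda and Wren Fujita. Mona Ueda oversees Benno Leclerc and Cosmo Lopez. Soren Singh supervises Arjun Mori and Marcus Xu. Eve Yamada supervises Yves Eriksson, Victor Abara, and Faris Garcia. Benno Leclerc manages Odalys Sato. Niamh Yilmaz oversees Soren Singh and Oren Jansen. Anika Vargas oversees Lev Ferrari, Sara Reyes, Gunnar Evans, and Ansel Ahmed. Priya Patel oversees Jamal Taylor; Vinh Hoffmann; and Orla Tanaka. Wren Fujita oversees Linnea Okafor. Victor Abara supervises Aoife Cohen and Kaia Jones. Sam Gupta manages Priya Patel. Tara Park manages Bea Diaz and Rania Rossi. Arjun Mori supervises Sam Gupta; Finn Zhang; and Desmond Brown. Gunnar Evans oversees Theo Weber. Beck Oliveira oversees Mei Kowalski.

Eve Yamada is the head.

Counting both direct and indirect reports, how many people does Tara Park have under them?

Tara Park directly manages Bea Diaz, Rania Rossi. Under Bea Diaz: Beck Oliveira, Mei Kowalski (2). Under Rania Rossi: Quentin Chen (1). So Tara Park's organization is 2 direct reports plus everyone under them: 3 + 2 = 5.

5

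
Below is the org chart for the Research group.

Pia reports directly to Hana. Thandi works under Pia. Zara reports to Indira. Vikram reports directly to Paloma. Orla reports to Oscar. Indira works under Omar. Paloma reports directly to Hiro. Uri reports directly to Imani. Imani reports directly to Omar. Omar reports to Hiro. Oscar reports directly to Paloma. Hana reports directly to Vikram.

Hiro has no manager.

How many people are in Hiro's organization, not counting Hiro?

Hiro directly manages Paloma, Omar. Under Paloma: Oscar, Orla, Vikram, Hana, Pia, Thandi (6). Under Omar: Indira, Zara, Imani, Uri (4). So Hiro's organization is 2 direct reports plus everyone under them: 7 + 5 = 12.

12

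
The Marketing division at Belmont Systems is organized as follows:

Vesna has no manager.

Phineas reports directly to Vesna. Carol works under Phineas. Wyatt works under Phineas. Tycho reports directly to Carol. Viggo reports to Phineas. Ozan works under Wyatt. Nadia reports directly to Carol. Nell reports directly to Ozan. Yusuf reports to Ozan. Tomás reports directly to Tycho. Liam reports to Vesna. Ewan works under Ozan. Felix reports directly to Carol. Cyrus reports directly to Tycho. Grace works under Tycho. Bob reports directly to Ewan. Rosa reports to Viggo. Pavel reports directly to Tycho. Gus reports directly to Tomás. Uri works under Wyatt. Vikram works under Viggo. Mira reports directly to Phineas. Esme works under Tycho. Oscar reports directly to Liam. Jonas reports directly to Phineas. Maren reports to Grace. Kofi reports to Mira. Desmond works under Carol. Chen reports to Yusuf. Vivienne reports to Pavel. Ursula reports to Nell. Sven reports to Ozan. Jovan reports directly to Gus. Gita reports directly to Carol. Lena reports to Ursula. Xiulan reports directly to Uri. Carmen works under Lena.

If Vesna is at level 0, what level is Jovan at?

6

Chain from Jovan up to Vesna: Jovan → Gus → Tomás → Tycho → Carol → Phineas → Vesna. That is 6 steps up, so Jovan is 6 levels below Vesna.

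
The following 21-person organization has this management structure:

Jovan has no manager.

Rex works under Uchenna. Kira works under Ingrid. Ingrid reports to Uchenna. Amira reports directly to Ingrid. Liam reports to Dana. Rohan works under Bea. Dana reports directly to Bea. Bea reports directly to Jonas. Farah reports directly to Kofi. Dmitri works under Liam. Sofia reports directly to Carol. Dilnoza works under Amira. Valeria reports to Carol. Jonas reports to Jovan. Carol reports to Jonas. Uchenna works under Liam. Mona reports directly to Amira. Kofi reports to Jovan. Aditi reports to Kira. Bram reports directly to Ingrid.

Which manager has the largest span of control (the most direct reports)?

Ingrid

Direct-report counts: Jovan has 2; Kofi has 1; Jonas has 2; Carol has 2; Bea has 2; Dana has 1; Liam has 2; Uchenna has 2; Ingrid has 3; Amira has 2; Kira has 1. The largest is 3, held by Ingrid.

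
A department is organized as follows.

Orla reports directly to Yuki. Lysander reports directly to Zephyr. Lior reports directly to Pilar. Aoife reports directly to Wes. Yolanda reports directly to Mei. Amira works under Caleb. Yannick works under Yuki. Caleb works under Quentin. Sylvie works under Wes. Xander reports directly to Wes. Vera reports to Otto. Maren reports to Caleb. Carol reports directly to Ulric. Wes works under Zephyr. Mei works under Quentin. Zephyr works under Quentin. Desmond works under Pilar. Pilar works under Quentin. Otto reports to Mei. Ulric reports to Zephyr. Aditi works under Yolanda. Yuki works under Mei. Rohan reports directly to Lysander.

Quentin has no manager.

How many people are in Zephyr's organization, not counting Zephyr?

8

Zephyr directly manages Wes, Lysander, Ulric. Under Wes: Xander, Sylvie, Aoife (3). Under Lysander: Rohan (1). Under Ulric: Carol (1). So Zephyr's organization is 3 direct reports plus everyone under them: 4 + 2 + 2 = 8.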